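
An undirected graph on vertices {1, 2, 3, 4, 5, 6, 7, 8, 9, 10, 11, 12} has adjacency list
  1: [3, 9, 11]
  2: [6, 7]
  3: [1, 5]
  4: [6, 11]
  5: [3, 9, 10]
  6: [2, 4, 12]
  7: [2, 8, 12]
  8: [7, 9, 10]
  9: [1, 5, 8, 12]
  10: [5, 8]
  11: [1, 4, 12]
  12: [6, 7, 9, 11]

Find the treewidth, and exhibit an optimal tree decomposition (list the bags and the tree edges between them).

Treewidth 3.
Bags: B1 = {2, 4, 6, 7}  B2 = {4, 6, 7, 12}  B3 = {4, 7, 11, 12}  B4 = {7, 8, 11, 12}  B5 = {8, 9, 11, 12}  B6 = {1, 8, 9, 11}  B7 = {1, 8, 9, 10}  B8 = {1, 5, 9, 10}  B9 = {1, 3, 5, 10}
Tree: B1–B2, B2–B3, B3–B4, B4–B5, B5–B6, B6–B7, B7–B8, B8–B9

Every bag has size at most 4, so the width is 4 − 1 = 3 and tw(G) ≤ 3. For the lower bound: the 4 vertex sets {2,4,6}, {7}, {12}, {1,8,9,11} are disjoint, each induces a connected subgraph, and every pair is joined by at least one edge of G. Contracting each set to a single vertex therefore yields K_{4} as a minor, and since treewidth is minor-monotone, tw(G) ≥ tw(K_{4}) = 3. Hence tw(G) = 3 exactly.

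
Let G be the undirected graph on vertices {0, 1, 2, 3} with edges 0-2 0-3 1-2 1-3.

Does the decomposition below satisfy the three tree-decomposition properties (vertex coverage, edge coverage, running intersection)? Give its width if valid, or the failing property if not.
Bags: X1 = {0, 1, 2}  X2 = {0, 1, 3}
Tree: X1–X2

Vertex coverage: the bags together contain {0, 1, 2, 3}, the full vertex set. Edge coverage: each edge of G has both endpoints in at least one bag. Running intersection: for every vertex, the bags containing it form a connected subtree. All three properties hold, so this is a valid tree decomposition of width max|bag| − 1 = 2, and hence tw(G) ≤ 2.

Yes; width 2.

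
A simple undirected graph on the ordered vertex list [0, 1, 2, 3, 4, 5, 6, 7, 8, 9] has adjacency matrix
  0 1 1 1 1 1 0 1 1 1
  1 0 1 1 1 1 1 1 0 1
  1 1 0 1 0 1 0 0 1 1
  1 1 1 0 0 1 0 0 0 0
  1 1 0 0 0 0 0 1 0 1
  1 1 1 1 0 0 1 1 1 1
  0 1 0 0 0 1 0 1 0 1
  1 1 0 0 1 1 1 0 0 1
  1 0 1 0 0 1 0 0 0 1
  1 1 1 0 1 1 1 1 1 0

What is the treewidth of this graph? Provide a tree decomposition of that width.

Treewidth 4.
Bags: B1 = {0, 1, 2, 5, 9}  B2 = {0, 1, 5, 7, 9}  B3 = {1, 5, 6, 7, 9}  B4 = {0, 1, 2, 3, 5}  B5 = {0, 1, 4, 7, 9}  B6 = {0, 2, 5, 8, 9}
Tree: B1–B2, B2–B3, B1–B4, B2–B5, B1–B6

Each bag holds 5 vertices, so the decomposition has width 4, which upper-bounds the treewidth. Conversely, {0, 2, 5, 8, 9} is a clique of size 5, and the vertices of any clique must share a bag in every tree decomposition; so some bag has ≥ 5 vertices and tw(G) ≥ 4. The upper and lower bounds meet at 4, so that is the treewidth.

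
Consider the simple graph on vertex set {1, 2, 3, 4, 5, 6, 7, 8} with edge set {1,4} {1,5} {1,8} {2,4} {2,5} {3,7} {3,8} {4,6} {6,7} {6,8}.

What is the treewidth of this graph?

A width-2 tree decomposition is:
Bags: B1 = {1, 2, 5}  B2 = {1, 2, 4}  B3 = {1, 4, 8}  B4 = {4, 6, 8}  B5 = {3, 6, 8}  B6 = {3, 6, 7}
Tree: B1–B2, B2–B3, B3–B4, B4–B5, B5–B6
Every bag has size at most 3, so the width is 3 − 1 = 2 and tw(G) ≤ 2. Since 5–2–4–1–5 is a cycle in G, G is not acyclic. Forests are exactly the graphs of treewidth ≤ 1, so tw(G) ≥ 2. Combining the bounds, tw(G) = 2.

2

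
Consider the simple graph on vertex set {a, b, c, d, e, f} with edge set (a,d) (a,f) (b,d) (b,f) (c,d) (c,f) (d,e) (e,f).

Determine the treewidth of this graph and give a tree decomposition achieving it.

Each bag holds 3 vertices, so the decomposition has width 2, which upper-bounds the treewidth. For the lower bound, G contains the cycle c–d–e–f–c, so G is not a forest; only forests have treewidth ≤ 1, hence tw(G) ≥ 2. Hence tw(G) = 2 exactly.

Treewidth 2.
One optimal decomposition is:
Bags: B1 = {c, d, f}  B2 = {d, e, f}  B3 = {b, d, f}  B4 = {a, d, f}
Tree: B1–B2, B2–B3, B3–B4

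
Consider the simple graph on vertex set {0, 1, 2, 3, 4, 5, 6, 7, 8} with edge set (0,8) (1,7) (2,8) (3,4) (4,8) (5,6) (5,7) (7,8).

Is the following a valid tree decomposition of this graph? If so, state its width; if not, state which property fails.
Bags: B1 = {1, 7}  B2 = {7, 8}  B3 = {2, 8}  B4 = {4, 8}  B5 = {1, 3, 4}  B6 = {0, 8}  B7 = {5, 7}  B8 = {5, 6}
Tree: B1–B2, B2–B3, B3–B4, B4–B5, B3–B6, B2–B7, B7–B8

No — bags containing vertex 1 are not connected in the tree.

A tree decomposition must satisfy three properties: every vertex lies in some bag; for every edge, both endpoints lie together in some bag; and for every vertex, the bags containing it form a connected subtree. Here bags containing vertex 1 are not connected in the tree, so the decomposition is invalid.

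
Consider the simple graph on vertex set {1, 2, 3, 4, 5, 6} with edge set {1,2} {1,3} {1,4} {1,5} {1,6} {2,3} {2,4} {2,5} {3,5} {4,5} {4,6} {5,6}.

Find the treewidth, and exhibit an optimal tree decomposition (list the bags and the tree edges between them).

Each bag holds 4 vertices, so the decomposition has width 3, which upper-bounds the treewidth. On the other hand G contains the 4-clique {1, 2, 3, 5}. A clique must lie in a single bag of any decomposition, so no decomposition can have width below 3. Therefore the treewidth is 3.

Treewidth 3.
One optimal decomposition is:
Bags: B1 = {1, 4, 5, 6}  B2 = {1, 2, 4, 5}  B3 = {1, 2, 3, 5}
Tree: B1–B2, B2–B3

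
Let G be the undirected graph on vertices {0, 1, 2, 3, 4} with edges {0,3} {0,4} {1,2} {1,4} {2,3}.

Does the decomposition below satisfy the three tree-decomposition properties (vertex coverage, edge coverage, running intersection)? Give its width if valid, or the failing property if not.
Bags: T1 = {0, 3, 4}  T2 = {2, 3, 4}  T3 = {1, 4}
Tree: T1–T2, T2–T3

No — edge (2,1) lies in no bag.

A tree decomposition must satisfy three properties: every vertex lies in some bag; for every edge, both endpoints lie together in some bag; and for every vertex, the bags containing it form a connected subtree. Here edge (2,1) lies in no bag, so the decomposition is invalid.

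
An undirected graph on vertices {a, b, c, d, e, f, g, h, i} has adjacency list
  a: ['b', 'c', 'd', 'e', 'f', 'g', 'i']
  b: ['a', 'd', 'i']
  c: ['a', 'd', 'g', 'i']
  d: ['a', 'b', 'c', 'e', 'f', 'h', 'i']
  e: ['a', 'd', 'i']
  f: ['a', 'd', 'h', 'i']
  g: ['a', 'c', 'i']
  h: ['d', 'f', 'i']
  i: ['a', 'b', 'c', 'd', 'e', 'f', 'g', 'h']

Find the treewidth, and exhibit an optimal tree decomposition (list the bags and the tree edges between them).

Treewidth 3.
One optimal decomposition is:
Bags: B1 = {a, c, d, i}  B2 = {a, b, d, i}  B3 = {a, d, f, i}  B4 = {a, d, e, i}  B5 = {a, c, g, i}  B6 = {d, f, h, i}
Tree: B1–B2, B1–B3, B2–B4, B1–B5, B3–B6

Each bag holds 4 vertices, so the decomposition has width 3, which upper-bounds the treewidth. Conversely, {d, f, h, i} is a clique of size 4, and the vertices of any clique must share a bag in every tree decomposition; so some bag has ≥ 4 vertices and tw(G) ≥ 3. Therefore the treewidth is 3.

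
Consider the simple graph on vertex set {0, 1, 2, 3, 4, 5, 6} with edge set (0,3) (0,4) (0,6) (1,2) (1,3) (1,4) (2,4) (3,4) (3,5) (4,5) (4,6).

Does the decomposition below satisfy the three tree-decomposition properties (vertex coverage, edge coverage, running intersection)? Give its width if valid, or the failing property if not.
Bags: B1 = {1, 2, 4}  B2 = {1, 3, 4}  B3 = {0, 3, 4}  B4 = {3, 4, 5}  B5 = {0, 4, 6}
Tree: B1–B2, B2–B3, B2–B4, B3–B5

Yes; width 2.

Every vertex of G appears in some bag (union = {0, 1, 2, 3, 4, 5, 6}); every edge is covered by a bag; and for each vertex v the set of bags containing v is connected in the bag tree. The decomposition is therefore valid. The largest bag has 3 vertices, so the width is 2.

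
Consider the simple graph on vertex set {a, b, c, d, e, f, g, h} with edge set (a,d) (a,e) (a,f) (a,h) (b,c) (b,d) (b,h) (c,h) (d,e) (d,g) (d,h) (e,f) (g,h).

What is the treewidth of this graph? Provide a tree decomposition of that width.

Treewidth 2.
One such decomposition:
Bags: B1 = {a, d, h}  B2 = {a, d, e}  B3 = {b, d, h}  B4 = {d, g, h}  B5 = {b, c, h}  B6 = {a, e, f}
Tree: B1–B2, B1–B3, B3–B4, B3–B5, B2–B6

The largest bag has 3 vertices, giving width 2; this decomposition certifies tw(G) ≤ 2. For the lower bound, the 3 vertices {a, d, e} are pairwise adjacent, and any tree decomposition puts a clique entirely inside one bag — forcing width ≥ 2. Combining the bounds, tw(G) = 2.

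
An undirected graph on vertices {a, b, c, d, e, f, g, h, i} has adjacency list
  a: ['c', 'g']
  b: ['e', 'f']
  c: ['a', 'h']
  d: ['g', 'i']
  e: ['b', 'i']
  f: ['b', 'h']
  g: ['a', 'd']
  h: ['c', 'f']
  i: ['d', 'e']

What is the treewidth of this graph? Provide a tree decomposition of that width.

Treewidth 2.
One such decomposition:
Bags: B1 = {a, d, g}  B2 = {a, d, i}  B3 = {a, e, i}  B4 = {a, b, e}  B5 = {a, b, f}  B6 = {a, f, h}  B7 = {a, c, h}
Tree: B1–B2, B2–B3, B3–B4, B4–B5, B5–B6, B6–B7

The largest bag has 3 vertices, giving width 2; this decomposition certifies tw(G) ≤ 2. For the lower bound, G contains the cycle a–g–d–i–e–b–f–h–c–a, so G is not a forest; only forests have treewidth ≤ 1, hence tw(G) ≥ 2. Therefore the treewidth is 2.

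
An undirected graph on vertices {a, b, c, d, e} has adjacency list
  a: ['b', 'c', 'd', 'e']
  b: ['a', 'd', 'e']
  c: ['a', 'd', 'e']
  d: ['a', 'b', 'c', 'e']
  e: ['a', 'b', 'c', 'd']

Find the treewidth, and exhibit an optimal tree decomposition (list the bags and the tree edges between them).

Treewidth 3.
One optimal decomposition is:
Bags: B1 = {a, b, d, e}  B2 = {a, c, d, e}
Tree: B1–B2

Every bag has size at most 4, so the width is 4 − 1 = 3 and tw(G) ≤ 3. Conversely, {a, c, d, e} is a clique of size 4, and the vertices of any clique must share a bag in every tree decomposition; so some bag has ≥ 4 vertices and tw(G) ≥ 3. The upper and lower bounds meet at 3, so that is the treewidth.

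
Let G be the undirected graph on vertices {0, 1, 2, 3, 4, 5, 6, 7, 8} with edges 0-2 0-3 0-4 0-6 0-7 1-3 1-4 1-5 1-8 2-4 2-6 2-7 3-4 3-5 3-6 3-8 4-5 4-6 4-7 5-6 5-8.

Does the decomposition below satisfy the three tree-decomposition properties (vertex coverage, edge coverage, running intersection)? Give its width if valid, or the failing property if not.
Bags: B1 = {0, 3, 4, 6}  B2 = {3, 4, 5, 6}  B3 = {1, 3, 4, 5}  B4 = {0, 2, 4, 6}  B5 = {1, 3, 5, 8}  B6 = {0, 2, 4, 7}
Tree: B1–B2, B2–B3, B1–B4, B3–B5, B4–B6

Yes; width 3.

Vertex coverage: the bags together contain {0, 1, 2, 3, 4, 5, 6, 7, 8}, the full vertex set. Edge coverage: each edge of G has both endpoints in at least one bag. Running intersection: for every vertex, the bags containing it form a connected subtree. All three properties hold, so this is a valid tree decomposition of width max|bag| − 1 = 3, and hence tw(G) ≤ 3.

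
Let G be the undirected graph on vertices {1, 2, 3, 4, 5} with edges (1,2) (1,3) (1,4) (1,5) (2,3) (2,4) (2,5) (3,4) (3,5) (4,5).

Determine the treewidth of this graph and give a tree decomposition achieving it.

Treewidth 4.
Bags: B1 = {1, 2, 3, 4, 5}
Tree: (single bag)

A single bag containing all 5 vertices is trivially a valid decomposition of width 4. Conversely, {1, 2, 3, 4, 5} is a clique of size 5, and the vertices of any clique must share a bag in every tree decomposition; so some bag has ≥ 5 vertices and tw(G) ≥ 4. Hence tw(G) = 4 exactly.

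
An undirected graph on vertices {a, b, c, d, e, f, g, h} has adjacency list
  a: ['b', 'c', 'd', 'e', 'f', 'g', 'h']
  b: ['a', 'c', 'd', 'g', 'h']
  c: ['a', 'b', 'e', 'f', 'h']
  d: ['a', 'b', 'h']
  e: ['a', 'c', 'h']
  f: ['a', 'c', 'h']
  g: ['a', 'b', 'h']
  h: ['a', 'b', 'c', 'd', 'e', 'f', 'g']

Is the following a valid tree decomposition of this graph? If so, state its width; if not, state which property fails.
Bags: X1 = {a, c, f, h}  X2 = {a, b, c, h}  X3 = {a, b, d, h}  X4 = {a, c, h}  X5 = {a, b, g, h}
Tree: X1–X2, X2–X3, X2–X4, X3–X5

A tree decomposition must satisfy three properties: every vertex lies in some bag; for every edge, both endpoints lie together in some bag; and for every vertex, the bags containing it form a connected subtree. Here vertex e appears in no bag, so the decomposition is invalid.

No — vertex e appears in no bag.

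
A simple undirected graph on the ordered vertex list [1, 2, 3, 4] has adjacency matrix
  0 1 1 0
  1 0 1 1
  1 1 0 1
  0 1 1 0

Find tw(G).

2

A width-2 tree decomposition is:
Bags: B1 = {2, 3, 4}  B2 = {1, 2, 3}
Tree: B1–B2
Each bag holds 3 vertices, so the decomposition has width 2, which upper-bounds the treewidth. Conversely, {1, 2, 3} is a clique of size 3, and the vertices of any clique must share a bag in every tree decomposition; so some bag has ≥ 3 vertices and tw(G) ≥ 2. Therefore the treewidth is 2.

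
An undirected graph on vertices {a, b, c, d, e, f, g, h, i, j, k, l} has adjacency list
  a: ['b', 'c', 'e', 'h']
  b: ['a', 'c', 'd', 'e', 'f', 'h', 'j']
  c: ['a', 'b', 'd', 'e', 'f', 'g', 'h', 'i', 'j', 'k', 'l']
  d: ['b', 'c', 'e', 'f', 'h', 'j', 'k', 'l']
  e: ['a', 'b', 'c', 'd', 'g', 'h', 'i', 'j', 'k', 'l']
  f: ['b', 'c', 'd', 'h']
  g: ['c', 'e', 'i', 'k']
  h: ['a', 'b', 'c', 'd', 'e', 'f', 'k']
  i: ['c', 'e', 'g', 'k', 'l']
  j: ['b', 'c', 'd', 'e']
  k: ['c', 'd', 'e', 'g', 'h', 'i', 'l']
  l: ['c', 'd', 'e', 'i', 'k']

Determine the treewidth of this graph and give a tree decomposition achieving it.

Every bag has size at most 5, so the width is 5 − 1 = 4 and tw(G) ≤ 4. For the lower bound, the 5 vertices {b, c, d, e, j} are pairwise adjacent, and any tree decomposition puts a clique entirely inside one bag — forcing width ≥ 4. Hence tw(G) = 4 exactly.

Treewidth 4.
Bags: B1 = {b, c, d, e, h}  B2 = {c, d, e, h, k}  B3 = {b, c, d, f, h}  B4 = {c, d, e, k, l}  B5 = {c, e, i, k, l}  B6 = {c, e, g, i, k}  B7 = {b, c, d, e, j}  B8 = {a, b, c, e, h}
Tree: B1–B2, B1–B3, B2–B4, B4–B5, B5–B6, B1–B7, B1–B8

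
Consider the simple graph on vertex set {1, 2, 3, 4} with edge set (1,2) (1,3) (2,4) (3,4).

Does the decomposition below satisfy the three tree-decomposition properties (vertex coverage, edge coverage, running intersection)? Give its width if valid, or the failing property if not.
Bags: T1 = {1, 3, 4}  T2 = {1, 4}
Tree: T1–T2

No — vertex 2 appears in no bag.

A tree decomposition must satisfy three properties: every vertex lies in some bag; for every edge, both endpoints lie together in some bag; and for every vertex, the bags containing it form a connected subtree. Here vertex 2 appears in no bag, so the decomposition is invalid.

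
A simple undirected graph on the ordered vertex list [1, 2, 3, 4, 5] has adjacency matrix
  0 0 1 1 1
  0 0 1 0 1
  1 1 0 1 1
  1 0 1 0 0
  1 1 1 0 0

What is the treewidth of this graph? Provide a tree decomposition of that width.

Treewidth 2.
Bags: B1 = {1, 3, 4}  B2 = {1, 3, 5}  B3 = {2, 3, 5}
Tree: B1–B2, B2–B3

Each bag holds 3 vertices, so the decomposition has width 2, which upper-bounds the treewidth. Conversely, {1, 3, 4} is a clique of size 3, and the vertices of any clique must share a bag in every tree decomposition; so some bag has ≥ 3 vertices and tw(G) ≥ 2. Combining the bounds, tw(G) = 2.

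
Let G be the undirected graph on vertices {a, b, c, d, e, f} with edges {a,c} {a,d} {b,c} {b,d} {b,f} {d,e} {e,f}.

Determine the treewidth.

2

A width-2 tree decomposition is:
Bags: B1 = {b, e, f}  B2 = {b, d, e}  B3 = {b, c, d}  B4 = {a, c, d}
Tree: B1–B2, B2–B3, B3–B4
The largest bag has 3 vertices, giving width 2; this decomposition certifies tw(G) ≤ 2. The edges f–e–d–b–f form a cycle, so G is not a tree and its treewidth is at least 2. Combining the bounds, tw(G) = 2.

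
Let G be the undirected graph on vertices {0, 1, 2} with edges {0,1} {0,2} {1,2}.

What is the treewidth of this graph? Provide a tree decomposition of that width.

A single bag containing all 3 vertices is trivially a valid decomposition of width 2. For the lower bound, the 3 vertices {0, 1, 2} are pairwise adjacent, and any tree decomposition puts a clique entirely inside one bag — forcing width ≥ 2. Combining the bounds, tw(G) = 2.

Treewidth 2.
One optimal decomposition is:
Bags: B1 = {0, 1, 2}
Tree: (single bag)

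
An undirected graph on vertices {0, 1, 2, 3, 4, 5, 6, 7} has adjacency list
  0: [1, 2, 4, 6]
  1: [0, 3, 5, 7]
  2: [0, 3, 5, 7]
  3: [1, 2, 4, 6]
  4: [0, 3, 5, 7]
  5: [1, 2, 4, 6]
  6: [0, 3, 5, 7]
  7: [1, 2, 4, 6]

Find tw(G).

A width-4 tree decomposition is:
Bags: B1 = {1, 2, 4, 5, 6}  B2 = {1, 2, 3, 4, 6}  B3 = {1, 2, 4, 6, 7}  B4 = {0, 1, 2, 4, 6}
Tree: B1–B2, B2–B3, B3–B4
The largest bag has 5 vertices, giving width 4; this decomposition certifies tw(G) ≤ 4. For the lower bound: the 5 vertex sets {5,6}, {3,4}, {2,7}, {1}, {0} are disjoint, each induces a connected subgraph, and every pair is joined by at least one edge of G. Contracting each set to a single vertex therefore yields K_{5} as a minor, and since treewidth is minor-monotone, tw(G) ≥ tw(K_{5}) = 4. Therefore the treewidth is 4.

4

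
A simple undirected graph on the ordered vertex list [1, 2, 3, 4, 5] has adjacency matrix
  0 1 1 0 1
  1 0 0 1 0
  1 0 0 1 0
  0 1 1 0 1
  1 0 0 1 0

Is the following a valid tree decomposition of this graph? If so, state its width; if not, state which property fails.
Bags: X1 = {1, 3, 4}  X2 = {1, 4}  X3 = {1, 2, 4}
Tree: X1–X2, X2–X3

A tree decomposition must satisfy three properties: every vertex lies in some bag; for every edge, both endpoints lie together in some bag; and for every vertex, the bags containing it form a connected subtree. Here vertex 5 appears in no bag, so the decomposition is invalid.

No — vertex 5 appears in no bag.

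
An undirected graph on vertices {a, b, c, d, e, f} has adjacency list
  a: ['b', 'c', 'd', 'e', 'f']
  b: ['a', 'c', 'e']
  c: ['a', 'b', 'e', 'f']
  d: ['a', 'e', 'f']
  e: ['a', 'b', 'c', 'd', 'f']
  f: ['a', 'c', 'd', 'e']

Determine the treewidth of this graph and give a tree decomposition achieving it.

Treewidth 3.
One optimal decomposition is:
Bags: B1 = {a, b, c, e}  B2 = {a, c, e, f}  B3 = {a, d, e, f}
Tree: B1–B2, B2–B3

The largest bag has 4 vertices, giving width 3; this decomposition certifies tw(G) ≤ 3. For the lower bound, the 4 vertices {a, d, e, f} are pairwise adjacent, and any tree decomposition puts a clique entirely inside one bag — forcing width ≥ 3. Hence tw(G) = 3 exactly.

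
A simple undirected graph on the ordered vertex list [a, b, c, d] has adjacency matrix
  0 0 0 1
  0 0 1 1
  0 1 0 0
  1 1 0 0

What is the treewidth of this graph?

A width-1 tree decomposition is:
Bags: B1 = {b, d}  B2 = {b, c}  B3 = {a, d}
Tree: B1–B2, B1–B3
Each bag holds 2 vertices, so the decomposition has width 1, which upper-bounds the treewidth. Since G has at least one edge (e.g. d–b), it is not an edgeless graph, so tw(G) ≥ 1. The upper and lower bounds meet at 1, so that is the treewidth.

1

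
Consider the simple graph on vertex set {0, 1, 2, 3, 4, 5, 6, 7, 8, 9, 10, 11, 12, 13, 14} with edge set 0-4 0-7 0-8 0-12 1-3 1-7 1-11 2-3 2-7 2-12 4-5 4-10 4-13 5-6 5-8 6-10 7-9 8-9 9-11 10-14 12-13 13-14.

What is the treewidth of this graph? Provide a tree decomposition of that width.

Each bag holds 4 vertices, so the decomposition has width 3, which upper-bounds the treewidth. For the lower bound: the 4 vertex sets {1,3,11}, {2}, {7}, {0,8,9,12} are disjoint, each induces a connected subgraph, and every pair is joined by at least one edge of G. Contracting each set to a single vertex therefore yields K_{4} as a minor, and since treewidth is minor-monotone, tw(G) ≥ tw(K_{4}) = 3. Combining the bounds, tw(G) = 3.

Treewidth 3.
One such decomposition:
Bags: B1 = {1, 2, 3, 11}  B2 = {1, 2, 7, 11}  B3 = {2, 7, 9, 11}  B4 = {2, 7, 9, 12}  B5 = {0, 7, 9, 12}  B6 = {0, 8, 9, 12}  B7 = {0, 8, 12, 13}  B8 = {0, 4, 8, 13}  B9 = {4, 5, 8, 13}  B10 = {4, 5, 13, 14}  B11 = {4, 5, 10, 14}  B12 = {5, 6, 10, 14}
Tree: B1–B2, B2–B3, B3–B4, B4–B5, B5–B6, B6–B7, B7–B8, B8–B9, B9–B10, B10–B11, B11–B12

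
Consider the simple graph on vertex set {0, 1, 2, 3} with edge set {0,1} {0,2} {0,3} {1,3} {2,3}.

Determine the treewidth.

2

A width-2 tree decomposition is:
Bags: B1 = {0, 2, 3}  B2 = {0, 1, 3}
Tree: B1–B2
Every bag has size at most 3, so the width is 3 − 1 = 2 and tw(G) ≤ 2. Conversely, {0, 1, 3} is a clique of size 3, and the vertices of any clique must share a bag in every tree decomposition; so some bag has ≥ 3 vertices and tw(G) ≥ 2. The upper and lower bounds meet at 2, so that is the treewidth.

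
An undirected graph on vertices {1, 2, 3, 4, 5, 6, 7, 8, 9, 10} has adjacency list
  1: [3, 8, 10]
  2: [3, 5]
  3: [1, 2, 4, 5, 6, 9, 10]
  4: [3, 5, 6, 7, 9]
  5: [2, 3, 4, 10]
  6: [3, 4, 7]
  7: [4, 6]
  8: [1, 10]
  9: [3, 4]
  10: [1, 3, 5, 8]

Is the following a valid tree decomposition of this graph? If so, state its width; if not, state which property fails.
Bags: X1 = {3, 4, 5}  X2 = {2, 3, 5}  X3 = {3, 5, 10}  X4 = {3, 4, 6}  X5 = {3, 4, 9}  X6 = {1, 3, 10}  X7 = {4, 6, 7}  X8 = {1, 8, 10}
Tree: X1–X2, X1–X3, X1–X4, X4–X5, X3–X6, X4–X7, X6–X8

Yes; width 2.

Vertex coverage: the bags together contain {1, 2, 3, 4, 5, 6, 7, 8, 9, 10}, the full vertex set. Edge coverage: each edge of G has both endpoints in at least one bag. Running intersection: for every vertex, the bags containing it form a connected subtree. All three properties hold, so this is a valid tree decomposition of width max|bag| − 1 = 2, and hence tw(G) ≤ 2.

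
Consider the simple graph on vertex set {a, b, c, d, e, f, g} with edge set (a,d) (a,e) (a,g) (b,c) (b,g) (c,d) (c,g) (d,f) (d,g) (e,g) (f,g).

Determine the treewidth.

2

A width-2 tree decomposition is:
Bags: B1 = {a, d, g}  B2 = {c, d, g}  B3 = {a, e, g}  B4 = {d, f, g}  B5 = {b, c, g}
Tree: B1–B2, B1–B3, B2–B4, B2–B5
The largest bag has 3 vertices, giving width 2; this decomposition certifies tw(G) ≤ 2. Conversely, {d, f, g} is a clique of size 3, and the vertices of any clique must share a bag in every tree decomposition; so some bag has ≥ 3 vertices and tw(G) ≥ 2. Therefore the treewidth is 2.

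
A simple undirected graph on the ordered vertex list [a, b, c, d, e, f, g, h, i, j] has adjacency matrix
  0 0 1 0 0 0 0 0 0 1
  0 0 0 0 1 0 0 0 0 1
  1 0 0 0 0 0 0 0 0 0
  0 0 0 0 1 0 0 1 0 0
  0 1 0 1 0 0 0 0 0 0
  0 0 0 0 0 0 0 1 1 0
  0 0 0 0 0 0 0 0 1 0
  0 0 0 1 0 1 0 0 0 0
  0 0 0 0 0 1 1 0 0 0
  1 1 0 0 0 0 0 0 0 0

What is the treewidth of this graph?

1

A width-1 tree decomposition is:
Bags: B1 = {a, c}  B2 = {a, j}  B3 = {b, j}  B4 = {b, e}  B5 = {d, e}  B6 = {d, h}  B7 = {f, h}  B8 = {f, i}  B9 = {g, i}
Tree: B1–B2, B2–B3, B3–B4, B4–B5, B5–B6, B6–B7, B7–B8, B8–B9
The largest bag has 2 vertices, giving width 1; this decomposition certifies tw(G) ≤ 1. Any graph with an edge has treewidth ≥ 1, and G has the edge c–a. Hence tw(G) = 1 exactly.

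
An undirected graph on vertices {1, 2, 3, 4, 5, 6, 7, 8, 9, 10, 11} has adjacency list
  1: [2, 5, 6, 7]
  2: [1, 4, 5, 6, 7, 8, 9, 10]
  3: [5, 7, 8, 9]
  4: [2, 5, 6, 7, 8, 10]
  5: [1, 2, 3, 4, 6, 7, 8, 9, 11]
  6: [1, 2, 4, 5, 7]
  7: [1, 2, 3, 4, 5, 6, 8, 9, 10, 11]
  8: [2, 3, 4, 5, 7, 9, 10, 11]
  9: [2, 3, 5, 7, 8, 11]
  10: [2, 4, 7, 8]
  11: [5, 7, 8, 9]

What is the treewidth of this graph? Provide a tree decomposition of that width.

Each bag holds 5 vertices, so the decomposition has width 4, which upper-bounds the treewidth. On the other hand G contains the 5-clique {2, 4, 7, 8, 10}. A clique must lie in a single bag of any decomposition, so no decomposition can have width below 4. The upper and lower bounds meet at 4, so that is the treewidth.

Treewidth 4.
One optimal decomposition is:
Bags: B1 = {2, 4, 5, 7, 8}  B2 = {2, 5, 7, 8, 9}  B3 = {3, 5, 7, 8, 9}  B4 = {2, 4, 5, 6, 7}  B5 = {1, 2, 5, 6, 7}  B6 = {2, 4, 7, 8, 10}  B7 = {5, 7, 8, 9, 11}
Tree: B1–B2, B2–B3, B1–B4, B4–B5, B1–B6, B3–B7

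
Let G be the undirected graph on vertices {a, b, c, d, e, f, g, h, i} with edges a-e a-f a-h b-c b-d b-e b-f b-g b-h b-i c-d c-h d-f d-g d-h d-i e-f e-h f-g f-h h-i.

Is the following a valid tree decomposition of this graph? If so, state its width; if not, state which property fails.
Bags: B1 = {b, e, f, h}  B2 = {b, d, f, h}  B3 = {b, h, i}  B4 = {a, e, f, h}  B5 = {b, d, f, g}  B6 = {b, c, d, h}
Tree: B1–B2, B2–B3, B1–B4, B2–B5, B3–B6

No — edge (d,i) lies in no bag.

A tree decomposition must satisfy three properties: every vertex lies in some bag; for every edge, both endpoints lie together in some bag; and for every vertex, the bags containing it form a connected subtree. Here edge (d,i) lies in no bag, so the decomposition is invalid.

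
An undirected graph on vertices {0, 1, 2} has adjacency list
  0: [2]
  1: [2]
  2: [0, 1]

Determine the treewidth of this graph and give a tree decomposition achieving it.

Treewidth 1.
One such decomposition:
Bags: B1 = {0, 2}  B2 = {1, 2}
Tree: B1–B2

Every bag has size at most 2, so the width is 2 − 1 = 1 and tw(G) ≤ 1. G has an edge, so its treewidth is at least 1. Hence tw(G) = 1 exactly.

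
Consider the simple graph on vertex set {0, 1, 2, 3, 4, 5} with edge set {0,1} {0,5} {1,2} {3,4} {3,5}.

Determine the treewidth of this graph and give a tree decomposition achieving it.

The largest bag has 2 vertices, giving width 1; this decomposition certifies tw(G) ≤ 1. Any graph with an edge has treewidth ≥ 1, and G has the edge 4–3. Therefore the treewidth is 1.

Treewidth 1.
Bags: B1 = {3, 4}  B2 = {3, 5}  B3 = {0, 5}  B4 = {0, 1}  B5 = {1, 2}
Tree: B1–B2, B2–B3, B3–B4, B4–B5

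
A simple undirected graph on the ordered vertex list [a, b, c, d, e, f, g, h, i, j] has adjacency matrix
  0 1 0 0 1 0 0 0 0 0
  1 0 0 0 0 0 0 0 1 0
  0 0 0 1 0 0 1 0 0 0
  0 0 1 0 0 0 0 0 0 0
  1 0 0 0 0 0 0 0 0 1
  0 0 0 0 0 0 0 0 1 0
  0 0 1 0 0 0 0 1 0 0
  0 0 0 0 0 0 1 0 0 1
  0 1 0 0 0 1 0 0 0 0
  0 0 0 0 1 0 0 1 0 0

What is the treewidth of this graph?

1

A width-1 tree decomposition is:
Bags: B1 = {f, i}  B2 = {b, i}  B3 = {a, b}  B4 = {a, e}  B5 = {e, j}  B6 = {h, j}  B7 = {g, h}  B8 = {c, g}  B9 = {c, d}
Tree: B1–B2, B2–B3, B3–B4, B4–B5, B5–B6, B6–B7, B7–B8, B8–B9
Every bag has size at most 2, so the width is 2 − 1 = 1 and tw(G) ≤ 1. G has an edge, so its treewidth is at least 1. Hence tw(G) = 1 exactly.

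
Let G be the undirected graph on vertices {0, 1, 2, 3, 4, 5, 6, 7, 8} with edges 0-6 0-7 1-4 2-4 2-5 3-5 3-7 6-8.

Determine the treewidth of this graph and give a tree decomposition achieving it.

Each bag holds 2 vertices, so the decomposition has width 1, which upper-bounds the treewidth. G has an edge, so its treewidth is at least 1. Therefore the treewidth is 1.

Treewidth 1.
One such decomposition:
Bags: B1 = {1, 4}  B2 = {2, 4}  B3 = {2, 5}  B4 = {3, 5}  B5 = {3, 7}  B6 = {0, 7}  B7 = {0, 6}  B8 = {6, 8}
Tree: B1–B2, B2–B3, B3–B4, B4–B5, B5–B6, B6–B7, B7–B8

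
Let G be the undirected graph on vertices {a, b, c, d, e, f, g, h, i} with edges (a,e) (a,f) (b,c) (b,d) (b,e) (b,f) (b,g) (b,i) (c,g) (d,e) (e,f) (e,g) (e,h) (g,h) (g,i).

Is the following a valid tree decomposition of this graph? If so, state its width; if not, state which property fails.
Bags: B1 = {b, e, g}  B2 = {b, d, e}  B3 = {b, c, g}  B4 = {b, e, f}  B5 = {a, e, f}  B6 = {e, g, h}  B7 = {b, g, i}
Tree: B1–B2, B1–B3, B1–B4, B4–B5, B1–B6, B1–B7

Yes; width 2.

Every vertex of G appears in some bag (union = {a, b, c, d, e, f, g, h, i}); every edge is covered by a bag; and for each vertex v the set of bags containing v is connected in the bag tree. The decomposition is therefore valid. The largest bag has 3 vertices, so the width is 2.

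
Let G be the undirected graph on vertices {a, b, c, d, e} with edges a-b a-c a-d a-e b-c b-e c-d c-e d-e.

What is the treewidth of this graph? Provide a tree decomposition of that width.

The largest bag has 4 vertices, giving width 3; this decomposition certifies tw(G) ≤ 3. On the other hand G contains the 4-clique {a, c, d, e}. A clique must lie in a single bag of any decomposition, so no decomposition can have width below 3. Combining the bounds, tw(G) = 3.

Treewidth 3.
Bags: B1 = {a, b, c, e}  B2 = {a, c, d, e}
Tree: B1–B2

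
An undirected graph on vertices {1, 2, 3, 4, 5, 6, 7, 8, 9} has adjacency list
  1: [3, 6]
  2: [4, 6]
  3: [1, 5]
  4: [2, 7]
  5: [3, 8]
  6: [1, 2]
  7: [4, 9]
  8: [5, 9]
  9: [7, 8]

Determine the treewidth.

2

A width-2 tree decomposition is:
Bags: B1 = {2, 4, 7}  B2 = {2, 7, 9}  B3 = {2, 8, 9}  B4 = {2, 5, 8}  B5 = {2, 3, 5}  B6 = {1, 2, 3}  B7 = {1, 2, 6}
Tree: B1–B2, B2–B3, B3–B4, B4–B5, B5–B6, B6–B7
The largest bag has 3 vertices, giving width 2; this decomposition certifies tw(G) ≤ 2. For the lower bound, G contains the cycle 2–4–7–9–8–5–3–1–6–2, so G is not a forest; only forests have treewidth ≤ 1, hence tw(G) ≥ 2. Therefore the treewidth is 2.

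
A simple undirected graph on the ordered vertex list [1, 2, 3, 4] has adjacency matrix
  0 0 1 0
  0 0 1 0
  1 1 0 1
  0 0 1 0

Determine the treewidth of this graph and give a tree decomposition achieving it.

Treewidth 1.
One such decomposition:
Bags: B1 = {3, 4}  B2 = {2, 3}  B3 = {1, 3}
Tree: B1–B2, B2–B3

The largest bag has 2 vertices, giving width 1; this decomposition certifies tw(G) ≤ 1. G has an edge, so its treewidth is at least 1. Hence tw(G) = 1 exactly.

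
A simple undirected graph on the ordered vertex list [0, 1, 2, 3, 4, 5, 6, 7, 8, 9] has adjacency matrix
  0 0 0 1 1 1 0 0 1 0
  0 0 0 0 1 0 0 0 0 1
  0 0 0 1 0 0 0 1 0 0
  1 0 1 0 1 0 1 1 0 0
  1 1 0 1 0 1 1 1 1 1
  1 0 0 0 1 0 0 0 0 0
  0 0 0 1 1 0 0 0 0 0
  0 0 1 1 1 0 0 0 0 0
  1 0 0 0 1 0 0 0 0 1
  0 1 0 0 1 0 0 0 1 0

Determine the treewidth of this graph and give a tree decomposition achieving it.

Treewidth 2.
Bags: B1 = {3, 4, 7}  B2 = {3, 4, 6}  B3 = {2, 3, 7}  B4 = {0, 3, 4}  B5 = {0, 4, 5}  B6 = {0, 4, 8}  B7 = {4, 8, 9}  B8 = {1, 4, 9}
Tree: B1–B2, B1–B3, B2–B4, B4–B5, B4–B6, B6–B7, B7–B8

Every bag has size at most 3, so the width is 3 − 1 = 2 and tw(G) ≤ 2. Conversely, {2, 3, 7} is a clique of size 3, and the vertices of any clique must share a bag in every tree decomposition; so some bag has ≥ 3 vertices and tw(G) ≥ 2. Therefore the treewidth is 2.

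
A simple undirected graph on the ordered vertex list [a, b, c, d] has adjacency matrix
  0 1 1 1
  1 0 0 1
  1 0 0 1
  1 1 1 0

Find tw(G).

A width-2 tree decomposition is:
Bags: B1 = {a, b, d}  B2 = {a, c, d}
Tree: B1–B2
Every bag has size at most 3, so the width is 3 − 1 = 2 and tw(G) ≤ 2. On the other hand G contains the 3-clique {a, c, d}. A clique must lie in a single bag of any decomposition, so no decomposition can have width below 2. Hence tw(G) = 2 exactly.

2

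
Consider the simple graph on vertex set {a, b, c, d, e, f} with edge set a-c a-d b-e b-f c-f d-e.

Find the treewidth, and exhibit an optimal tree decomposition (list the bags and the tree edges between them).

Each bag holds 3 vertices, so the decomposition has width 2, which upper-bounds the treewidth. For the lower bound, G contains the cycle f–b–e–d–a–c–f, so G is not a forest; only forests have treewidth ≤ 1, hence tw(G) ≥ 2. The upper and lower bounds meet at 2, so that is the treewidth.

Treewidth 2.
One such decomposition:
Bags: B1 = {b, e, f}  B2 = {d, e, f}  B3 = {a, d, f}  B4 = {a, c, f}
Tree: B1–B2, B2–B3, B3–B4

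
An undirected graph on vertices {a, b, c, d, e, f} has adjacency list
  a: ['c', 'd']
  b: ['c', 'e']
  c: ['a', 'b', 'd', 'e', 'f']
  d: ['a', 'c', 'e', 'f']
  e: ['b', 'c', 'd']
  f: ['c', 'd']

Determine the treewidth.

A width-2 tree decomposition is:
Bags: B1 = {c, d, e}  B2 = {c, d, f}  B3 = {a, c, d}  B4 = {b, c, e}
Tree: B1–B2, B1–B3, B1–B4
The largest bag has 3 vertices, giving width 2; this decomposition certifies tw(G) ≤ 2. For the lower bound, the 3 vertices {c, d, e} are pairwise adjacent, and any tree decomposition puts a clique entirely inside one bag — forcing width ≥ 2. Combining the bounds, tw(G) = 2.

2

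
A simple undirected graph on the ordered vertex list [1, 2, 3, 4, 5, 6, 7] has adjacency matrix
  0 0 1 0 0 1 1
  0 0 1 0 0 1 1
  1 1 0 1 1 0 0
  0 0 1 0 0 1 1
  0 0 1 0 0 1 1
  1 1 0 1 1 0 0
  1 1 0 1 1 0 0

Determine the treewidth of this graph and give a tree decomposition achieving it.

Treewidth 3.
One optimal decomposition is:
Bags: B1 = {2, 3, 6, 7}  B2 = {3, 5, 6, 7}  B3 = {3, 4, 6, 7}  B4 = {1, 3, 6, 7}
Tree: B1–B2, B2–B3, B3–B4

The largest bag has 4 vertices, giving width 3; this decomposition certifies tw(G) ≤ 3. For the lower bound: the 4 vertex sets {2,7}, {5,6}, {3}, {4} are disjoint, each induces a connected subgraph, and every pair is joined by at least one edge of G. Contracting each set to a single vertex therefore yields K_{4} as a minor, and since treewidth is minor-monotone, tw(G) ≥ tw(K_{4}) = 3. Combining the bounds, tw(G) = 3.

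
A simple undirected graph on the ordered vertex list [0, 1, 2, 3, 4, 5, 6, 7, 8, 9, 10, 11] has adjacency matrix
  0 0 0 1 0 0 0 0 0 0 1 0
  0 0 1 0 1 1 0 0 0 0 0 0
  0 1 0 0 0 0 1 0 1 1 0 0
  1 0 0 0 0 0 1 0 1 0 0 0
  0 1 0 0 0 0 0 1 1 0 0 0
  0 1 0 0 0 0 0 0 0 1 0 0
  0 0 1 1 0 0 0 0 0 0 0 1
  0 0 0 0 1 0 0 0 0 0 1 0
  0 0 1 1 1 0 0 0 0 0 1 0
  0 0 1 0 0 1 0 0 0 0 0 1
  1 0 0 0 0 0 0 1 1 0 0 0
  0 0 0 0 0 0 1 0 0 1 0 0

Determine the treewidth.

A width-3 tree decomposition is:
Bags: B1 = {0, 4, 7, 10}  B2 = {0, 4, 8, 10}  B3 = {0, 3, 4, 8}  B4 = {1, 3, 4, 8}  B5 = {1, 2, 3, 8}  B6 = {1, 2, 3, 6}  B7 = {1, 2, 5, 6}  B8 = {2, 5, 6, 9}  B9 = {5, 6, 9, 11}
Tree: B1–B2, B2–B3, B3–B4, B4–B5, B5–B6, B6–B7, B7–B8, B8–B9
The largest bag has 4 vertices, giving width 3; this decomposition certifies tw(G) ≤ 3. For the lower bound: the 4 vertex sets {0,7,10}, {4}, {8}, {1,2,3,6} are disjoint, each induces a connected subgraph, and every pair is joined by at least one edge of G. Contracting each set to a single vertex therefore yields K_{4} as a minor, and since treewidth is minor-monotone, tw(G) ≥ tw(K_{4}) = 3. Combining the bounds, tw(G) = 3.

3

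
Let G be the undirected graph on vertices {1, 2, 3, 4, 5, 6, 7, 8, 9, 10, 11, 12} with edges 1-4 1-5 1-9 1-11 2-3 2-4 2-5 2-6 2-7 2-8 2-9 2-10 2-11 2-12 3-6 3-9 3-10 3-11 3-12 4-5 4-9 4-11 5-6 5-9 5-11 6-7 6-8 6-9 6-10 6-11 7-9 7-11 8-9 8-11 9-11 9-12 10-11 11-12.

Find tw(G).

4

A width-4 tree decomposition is:
Bags: B1 = {2, 6, 8, 9, 11}  B2 = {2, 3, 6, 9, 11}  B3 = {2, 6, 7, 9, 11}  B4 = {2, 3, 9, 11, 12}  B5 = {2, 5, 6, 9, 11}  B6 = {2, 3, 6, 10, 11}  B7 = {2, 4, 5, 9, 11}  B8 = {1, 4, 5, 9, 11}
Tree: B1–B2, B1–B3, B2–B4, B2–B5, B2–B6, B5–B7, B7–B8
Every bag has size at most 5, so the width is 5 − 1 = 4 and tw(G) ≤ 4. For the lower bound, the 5 vertices {1, 4, 5, 9, 11} are pairwise adjacent, and any tree decomposition puts a clique entirely inside one bag — forcing width ≥ 4. Therefore the treewidth is 4.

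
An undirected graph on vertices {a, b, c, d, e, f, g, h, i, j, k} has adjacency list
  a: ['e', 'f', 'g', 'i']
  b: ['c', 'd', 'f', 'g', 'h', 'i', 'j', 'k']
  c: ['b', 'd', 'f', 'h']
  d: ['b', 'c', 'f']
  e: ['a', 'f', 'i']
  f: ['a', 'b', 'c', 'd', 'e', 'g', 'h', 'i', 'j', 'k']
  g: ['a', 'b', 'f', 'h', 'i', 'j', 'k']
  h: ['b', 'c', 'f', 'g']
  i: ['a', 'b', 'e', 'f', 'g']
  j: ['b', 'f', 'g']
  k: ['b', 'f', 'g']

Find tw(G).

A width-3 tree decomposition is:
Bags: B1 = {b, c, f, h}  B2 = {b, f, g, h}  B3 = {b, f, g, i}  B4 = {a, f, g, i}  B5 = {b, f, g, j}  B6 = {b, c, d, f}  B7 = {b, f, g, k}  B8 = {a, e, f, i}
Tree: B1–B2, B2–B3, B3–B4, B2–B5, B1–B6, B2–B7, B4–B8
Each bag holds 4 vertices, so the decomposition has width 3, which upper-bounds the treewidth. Conversely, {a, e, f, i} is a clique of size 4, and the vertices of any clique must share a bag in every tree decomposition; so some bag has ≥ 4 vertices and tw(G) ≥ 3. Therefore the treewidth is 3.

3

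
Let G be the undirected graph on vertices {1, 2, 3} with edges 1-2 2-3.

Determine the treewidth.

1

A width-1 tree decomposition is:
Bags: B1 = {2, 3}  B2 = {1, 2}
Tree: B1–B2
Each bag holds 2 vertices, so the decomposition has width 1, which upper-bounds the treewidth. G has an edge, so its treewidth is at least 1. The upper and lower bounds meet at 1, so that is the treewidth.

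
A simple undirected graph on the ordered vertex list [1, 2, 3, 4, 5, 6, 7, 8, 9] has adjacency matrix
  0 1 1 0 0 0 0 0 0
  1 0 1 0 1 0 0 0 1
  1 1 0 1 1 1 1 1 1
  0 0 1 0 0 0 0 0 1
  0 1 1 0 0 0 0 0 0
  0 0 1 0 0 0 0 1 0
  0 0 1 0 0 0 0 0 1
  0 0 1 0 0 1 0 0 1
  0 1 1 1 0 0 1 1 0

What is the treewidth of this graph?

2

A width-2 tree decomposition is:
Bags: B1 = {1, 2, 3}  B2 = {2, 3, 5}  B3 = {2, 3, 9}  B4 = {3, 8, 9}  B5 = {3, 4, 9}  B6 = {3, 7, 9}  B7 = {3, 6, 8}
Tree: B1–B2, B1–B3, B3–B4, B3–B5, B4–B6, B4–B7
The largest bag has 3 vertices, giving width 2; this decomposition certifies tw(G) ≤ 2. Conversely, {1, 2, 3} is a clique of size 3, and the vertices of any clique must share a bag in every tree decomposition; so some bag has ≥ 3 vertices and tw(G) ≥ 2. Combining the bounds, tw(G) = 2.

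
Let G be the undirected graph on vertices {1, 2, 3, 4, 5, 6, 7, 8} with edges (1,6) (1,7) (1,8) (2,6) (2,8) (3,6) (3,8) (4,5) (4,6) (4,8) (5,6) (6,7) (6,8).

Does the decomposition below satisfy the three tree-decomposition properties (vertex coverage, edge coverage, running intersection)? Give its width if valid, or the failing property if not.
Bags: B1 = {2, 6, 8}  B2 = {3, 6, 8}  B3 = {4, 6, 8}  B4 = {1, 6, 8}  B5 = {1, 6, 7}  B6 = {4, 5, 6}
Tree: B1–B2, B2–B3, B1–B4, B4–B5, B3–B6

Checking the three conditions: (i) the bags cover all of {1, 2, 3, 4, 5, 6, 7, 8}; (ii) for each edge, some bag contains both endpoints; (iii) the bags containing any fixed vertex form a subtree. All hold, so the decomposition is valid with width 3 − 1 = 2.

Yes; width 2.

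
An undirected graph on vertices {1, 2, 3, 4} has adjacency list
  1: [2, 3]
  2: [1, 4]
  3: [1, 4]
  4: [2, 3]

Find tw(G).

A width-2 tree decomposition is:
Bags: B1 = {1, 2, 3}  B2 = {2, 3, 4}
Tree: B1–B2
The largest bag has 3 vertices, giving width 2; this decomposition certifies tw(G) ≤ 2. The edges 2–1–3–4–2 form a cycle, so G is not a tree and its treewidth is at least 2. Combining the bounds, tw(G) = 2.

2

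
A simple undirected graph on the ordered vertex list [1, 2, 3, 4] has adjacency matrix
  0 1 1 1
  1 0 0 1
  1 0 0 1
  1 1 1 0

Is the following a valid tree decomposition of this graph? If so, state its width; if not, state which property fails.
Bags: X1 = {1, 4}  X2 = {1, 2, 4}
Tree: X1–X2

No — vertex 3 appears in no bag.

A tree decomposition must satisfy three properties: every vertex lies in some bag; for every edge, both endpoints lie together in some bag; and for every vertex, the bags containing it form a connected subtree. Here vertex 3 appears in no bag, so the decomposition is invalid.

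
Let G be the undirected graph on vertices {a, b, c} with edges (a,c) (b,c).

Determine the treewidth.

1

A width-1 tree decomposition is:
Bags: B1 = {a, c}  B2 = {b, c}
Tree: B1–B2
Each bag holds 2 vertices, so the decomposition has width 1, which upper-bounds the treewidth. Since G has at least one edge (e.g. c–a), it is not an edgeless graph, so tw(G) ≥ 1. Therefore the treewidth is 1.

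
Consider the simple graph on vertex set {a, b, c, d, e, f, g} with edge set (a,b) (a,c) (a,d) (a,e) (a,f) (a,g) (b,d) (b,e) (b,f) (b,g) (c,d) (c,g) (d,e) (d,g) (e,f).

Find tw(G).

A width-3 tree decomposition is:
Bags: B1 = {a, b, e, f}  B2 = {a, b, d, e}  B3 = {a, b, d, g}  B4 = {a, c, d, g}
Tree: B1–B2, B2–B3, B3–B4
Every bag has size at most 4, so the width is 4 − 1 = 3 and tw(G) ≤ 3. On the other hand G contains the 4-clique {a, c, d, g}. A clique must lie in a single bag of any decomposition, so no decomposition can have width below 3. Combining the bounds, tw(G) = 3.

3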